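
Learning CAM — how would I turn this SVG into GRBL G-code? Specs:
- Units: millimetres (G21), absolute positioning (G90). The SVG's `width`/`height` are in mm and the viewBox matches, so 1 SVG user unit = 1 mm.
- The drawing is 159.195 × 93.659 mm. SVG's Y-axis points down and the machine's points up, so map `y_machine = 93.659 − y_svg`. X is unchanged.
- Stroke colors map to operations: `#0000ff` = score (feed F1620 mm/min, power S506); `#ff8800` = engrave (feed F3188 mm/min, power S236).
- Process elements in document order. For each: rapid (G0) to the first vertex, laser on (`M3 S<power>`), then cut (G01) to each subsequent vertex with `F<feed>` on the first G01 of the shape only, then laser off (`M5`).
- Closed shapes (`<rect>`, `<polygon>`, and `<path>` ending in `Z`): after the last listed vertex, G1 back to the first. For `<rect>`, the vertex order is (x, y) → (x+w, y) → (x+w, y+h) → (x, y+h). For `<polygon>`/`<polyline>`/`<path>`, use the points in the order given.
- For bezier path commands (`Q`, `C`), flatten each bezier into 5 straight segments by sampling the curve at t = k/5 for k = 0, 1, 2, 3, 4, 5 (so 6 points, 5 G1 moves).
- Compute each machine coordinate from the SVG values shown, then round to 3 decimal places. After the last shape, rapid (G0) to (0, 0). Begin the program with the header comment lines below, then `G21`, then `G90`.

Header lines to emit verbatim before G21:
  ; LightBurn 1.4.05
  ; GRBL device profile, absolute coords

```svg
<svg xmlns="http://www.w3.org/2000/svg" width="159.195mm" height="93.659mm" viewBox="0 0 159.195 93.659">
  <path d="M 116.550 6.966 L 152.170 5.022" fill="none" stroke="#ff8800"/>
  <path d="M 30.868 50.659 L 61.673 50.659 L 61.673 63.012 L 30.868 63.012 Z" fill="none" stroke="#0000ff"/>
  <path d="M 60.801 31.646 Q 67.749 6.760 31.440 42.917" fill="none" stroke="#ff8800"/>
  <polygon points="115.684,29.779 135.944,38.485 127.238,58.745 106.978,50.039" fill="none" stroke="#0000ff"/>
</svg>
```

1 u = 1 mm; y_m = 93.659 − y.

[1] `<path>` line segment, #ff8800→engrave S236 F3188: (116.550,86.693) → (152.170,88.637)

[2] `<path>` rectangle, #0000ff→score S506 F1620: (30.868,43.000) → (61.673,43.000) → (61.673,30.647) → (30.868,30.647) → (30.868,43.000) (closed)

[3] `<path>` quadratic bezier, #ff8800→engrave S236 F3188: (60.801,62.013) → (61.850,69.526) → (59.438,72.155) → (53.566,69.901) → (44.233,62.763) → (31.440,50.742)

[4] `<polygon>` regular polygon, #0000ff→score S506 F1620: (115.684,63.880) → (135.944,55.174) → (127.238,34.914) → (106.978,43.620) → (115.684,63.880) (closed)

; LightBurn 1.4.05
; GRBL device profile, absolute coords
G21
G90
G0 X116.550 Y86.693
M3 S236
G01 X152.170 Y88.637 F3188
M5
G0 X30.868 Y43.000
M3 S506
G01 X61.673 Y43.000 F1620
G01 X61.673 Y30.647
G01 X30.868 Y30.647
G01 X30.868 Y43.000
M5
G0 X60.801 Y62.013
M3 S236
G01 X61.850 Y69.526 F3188
G01 X59.438 Y72.155
G01 X53.566 Y69.901
G01 X44.233 Y62.763
G01 X31.440 Y50.742
M5
G0 X115.684 Y63.880
M3 S506
G01 X135.944 Y55.174 F1620
G01 X127.238 Y34.914
G01 X106.978 Y43.620
G01 X115.684 Y63.880
M5
G0 X0.000 Y0.000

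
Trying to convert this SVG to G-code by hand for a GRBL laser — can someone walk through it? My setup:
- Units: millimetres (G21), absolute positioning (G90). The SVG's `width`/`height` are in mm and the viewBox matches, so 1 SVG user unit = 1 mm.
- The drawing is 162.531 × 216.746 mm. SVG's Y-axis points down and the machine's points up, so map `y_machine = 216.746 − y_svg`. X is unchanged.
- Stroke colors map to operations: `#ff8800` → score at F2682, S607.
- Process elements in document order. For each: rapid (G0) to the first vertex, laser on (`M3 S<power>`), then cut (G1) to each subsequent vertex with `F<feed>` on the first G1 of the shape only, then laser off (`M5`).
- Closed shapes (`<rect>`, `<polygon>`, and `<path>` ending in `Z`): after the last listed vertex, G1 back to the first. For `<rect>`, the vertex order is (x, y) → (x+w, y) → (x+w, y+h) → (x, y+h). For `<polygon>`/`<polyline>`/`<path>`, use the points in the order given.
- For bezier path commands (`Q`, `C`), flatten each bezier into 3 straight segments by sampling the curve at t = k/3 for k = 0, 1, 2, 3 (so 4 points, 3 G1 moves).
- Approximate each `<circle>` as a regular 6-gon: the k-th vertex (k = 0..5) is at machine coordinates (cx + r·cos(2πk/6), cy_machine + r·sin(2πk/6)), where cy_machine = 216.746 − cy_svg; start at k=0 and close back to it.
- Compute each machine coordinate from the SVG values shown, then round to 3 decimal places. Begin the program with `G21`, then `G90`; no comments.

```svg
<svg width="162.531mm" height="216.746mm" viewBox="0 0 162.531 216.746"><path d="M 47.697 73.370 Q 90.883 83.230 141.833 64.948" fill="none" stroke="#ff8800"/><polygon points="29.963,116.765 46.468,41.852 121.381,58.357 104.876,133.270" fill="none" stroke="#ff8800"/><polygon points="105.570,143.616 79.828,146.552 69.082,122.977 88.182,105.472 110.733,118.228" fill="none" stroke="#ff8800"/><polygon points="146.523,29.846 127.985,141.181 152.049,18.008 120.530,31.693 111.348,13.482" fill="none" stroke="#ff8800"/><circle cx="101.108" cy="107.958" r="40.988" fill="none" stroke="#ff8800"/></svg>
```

1 u = 1 mm; y_m = 216.746 − y.

[1] `<path>` quadratic bezier, #ff8800→score S607 F2682: (47.697,143.376) → (77.350,139.930) → (108.729,142.737) → (141.833,151.798)

[2] `<polygon>` regular polygon, #ff8800→score S607 F2682: (29.963,99.981) → (46.468,174.894) → (121.381,158.389) → (104.876,83.476) → (29.963,99.981) (closed)

[3] `<polygon>` regular polygon, #ff8800→score S607 F2682: (105.570,73.130) → (79.828,70.194) → (69.082,93.769) → (88.182,111.274) → (110.733,98.518) → (105.570,73.130) (closed)

[4] `<polygon>` closed polygon, #ff8800→score S607 F2682: (146.523,186.900) → (127.985,75.565) → (152.049,198.738) → (120.530,185.053) → (111.348,203.264) → (146.523,186.900) (closed)

[5] `<circle>` circle, #ff8800→score S607 F2682: (142.096,108.788) → (121.602,144.285) → (80.614,144.285) → (60.120,108.788) → (80.614,73.291) → (121.602,73.291) → (142.096,108.788) (closed)

G21
G90
G0 X47.697 Y143.376
M3 S607
G1 X77.350 Y139.930 F2682
G1 X108.729 Y142.737
G1 X141.833 Y151.798
M5
G0 X29.963 Y99.981
M3 S607
G1 X46.468 Y174.894 F2682
G1 X121.381 Y158.389
G1 X104.876 Y83.476
G1 X29.963 Y99.981
M5
G0 X105.570 Y73.130
M3 S607
G1 X79.828 Y70.194 F2682
G1 X69.082 Y93.769
G1 X88.182 Y111.274
G1 X110.733 Y98.518
G1 X105.570 Y73.130
M5
G0 X146.523 Y186.900
M3 S607
G1 X127.985 Y75.565 F2682
G1 X152.049 Y198.738
G1 X120.530 Y185.053
G1 X111.348 Y203.264
G1 X146.523 Y186.900
M5
G0 X142.096 Y108.788
M3 S607
G1 X121.602 Y144.285 F2682
G1 X80.614 Y144.285
G1 X60.120 Y108.788
G1 X80.614 Y73.291
G1 X121.602 Y73.291
G1 X142.096 Y108.788
M5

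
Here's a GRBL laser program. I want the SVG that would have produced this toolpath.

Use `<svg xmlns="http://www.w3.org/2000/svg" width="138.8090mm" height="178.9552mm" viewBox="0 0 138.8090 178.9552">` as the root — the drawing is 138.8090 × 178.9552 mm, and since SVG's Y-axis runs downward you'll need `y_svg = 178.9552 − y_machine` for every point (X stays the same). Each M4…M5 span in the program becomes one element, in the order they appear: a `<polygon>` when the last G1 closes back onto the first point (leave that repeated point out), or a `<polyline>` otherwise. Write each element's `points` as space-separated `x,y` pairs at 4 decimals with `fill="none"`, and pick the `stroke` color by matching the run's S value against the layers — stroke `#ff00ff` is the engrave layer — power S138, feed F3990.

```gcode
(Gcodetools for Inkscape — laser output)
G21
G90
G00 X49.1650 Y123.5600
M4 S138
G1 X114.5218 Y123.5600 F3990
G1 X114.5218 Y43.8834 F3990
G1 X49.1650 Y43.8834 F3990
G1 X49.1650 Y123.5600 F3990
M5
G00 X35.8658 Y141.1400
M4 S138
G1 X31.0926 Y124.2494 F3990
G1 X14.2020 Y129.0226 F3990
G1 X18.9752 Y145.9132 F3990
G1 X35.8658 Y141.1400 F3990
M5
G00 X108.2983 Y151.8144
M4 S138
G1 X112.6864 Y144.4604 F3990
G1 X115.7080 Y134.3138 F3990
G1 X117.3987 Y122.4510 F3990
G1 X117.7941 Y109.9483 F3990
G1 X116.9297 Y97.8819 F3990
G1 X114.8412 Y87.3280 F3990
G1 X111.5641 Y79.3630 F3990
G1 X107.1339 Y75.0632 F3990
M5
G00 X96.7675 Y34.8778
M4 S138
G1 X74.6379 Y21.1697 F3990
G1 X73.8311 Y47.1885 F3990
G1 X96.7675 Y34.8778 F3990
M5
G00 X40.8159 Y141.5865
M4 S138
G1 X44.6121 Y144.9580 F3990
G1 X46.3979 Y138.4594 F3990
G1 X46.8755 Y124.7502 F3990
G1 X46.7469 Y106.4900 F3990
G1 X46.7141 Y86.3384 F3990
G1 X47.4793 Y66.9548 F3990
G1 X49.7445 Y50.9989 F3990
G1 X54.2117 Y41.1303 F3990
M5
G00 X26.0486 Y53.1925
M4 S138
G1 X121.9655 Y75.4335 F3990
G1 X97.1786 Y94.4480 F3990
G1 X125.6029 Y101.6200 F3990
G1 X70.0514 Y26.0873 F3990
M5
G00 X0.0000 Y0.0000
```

Machine Y-up, SVG Y-down with viewBox height 178.9552, so y_svg = 178.9552 − y_machine; X carries over. Every run uses S138, so all elements get stroke `#ff00ff` (engrave).

Run 1: The run returns to its start, so emit a `<polygon>` with points (Y-flipped): 49.1650,55.3952 114.5218,55.3952 114.5218,135.0718 49.1650,135.0718.

Run 2: The run returns to its start, so emit a `<polygon>` with points (Y-flipped): 35.8658,37.8152 31.0926,54.7058 14.2020,49.9326 18.9752,33.0420.

Run 3: The run is open, so emit a `<polyline>` with points (Y-flipped): 108.2983,27.1408 112.6864,34.4948 115.7080,44.6414 117.3987,56.5042 117.7941,69.0069 116.9297,81.0733 114.8412,91.6272 111.5641,99.5922 107.1339,103.8920.

Run 4: The run returns to its start, so emit a `<polygon>` with points (Y-flipped): 96.7675,144.0774 74.6379,157.7855 73.8311,131.7667.

Run 5: The run is open, so emit a `<polyline>` with points (Y-flipped): 40.8159,37.3687 44.6121,33.9972 46.3979,40.4958 46.8755,54.2050 46.7469,72.4652 46.7141,92.6168 47.4793,112.0004 49.7445,127.9563 54.2117,137.8249.

Run 6: The run is open, so emit a `<polyline>` with points (Y-flipped): 26.0486,125.7627 121.9655,103.5217 97.1786,84.5072 125.6029,77.3352 70.0514,152.8679.

<svg xmlns="http://www.w3.org/2000/svg" width="138.8090mm" height="178.9552mm" viewBox="0 0 138.8090 178.9552">
  <polygon points="49.1650,55.3952 114.5218,55.3952 114.5218,135.0718 49.1650,135.0718" fill="none" stroke="#ff00ff"/>
  <polygon points="35.8658,37.8152 31.0926,54.7058 14.2020,49.9326 18.9752,33.0420" fill="none" stroke="#ff00ff"/>
  <polyline points="108.2983,27.1408 112.6864,34.4948 115.7080,44.6414 117.3987,56.5042 117.7941,69.0069 116.9297,81.0733 114.8412,91.6272 111.5641,99.5922 107.1339,103.8920" fill="none" stroke="#ff00ff"/>
  <polygon points="96.7675,144.0774 74.6379,157.7855 73.8311,131.7667" fill="none" stroke="#ff00ff"/>
  <polyline points="40.8159,37.3687 44.6121,33.9972 46.3979,40.4958 46.8755,54.2050 46.7469,72.4652 46.7141,92.6168 47.4793,112.0004 49.7445,127.9563 54.2117,137.8249" fill="none" stroke="#ff00ff"/>
  <polyline points="26.0486,125.7627 121.9655,103.5217 97.1786,84.5072 125.6029,77.3352 70.0514,152.8679" fill="none" stroke="#ff00ff"/>
</svg>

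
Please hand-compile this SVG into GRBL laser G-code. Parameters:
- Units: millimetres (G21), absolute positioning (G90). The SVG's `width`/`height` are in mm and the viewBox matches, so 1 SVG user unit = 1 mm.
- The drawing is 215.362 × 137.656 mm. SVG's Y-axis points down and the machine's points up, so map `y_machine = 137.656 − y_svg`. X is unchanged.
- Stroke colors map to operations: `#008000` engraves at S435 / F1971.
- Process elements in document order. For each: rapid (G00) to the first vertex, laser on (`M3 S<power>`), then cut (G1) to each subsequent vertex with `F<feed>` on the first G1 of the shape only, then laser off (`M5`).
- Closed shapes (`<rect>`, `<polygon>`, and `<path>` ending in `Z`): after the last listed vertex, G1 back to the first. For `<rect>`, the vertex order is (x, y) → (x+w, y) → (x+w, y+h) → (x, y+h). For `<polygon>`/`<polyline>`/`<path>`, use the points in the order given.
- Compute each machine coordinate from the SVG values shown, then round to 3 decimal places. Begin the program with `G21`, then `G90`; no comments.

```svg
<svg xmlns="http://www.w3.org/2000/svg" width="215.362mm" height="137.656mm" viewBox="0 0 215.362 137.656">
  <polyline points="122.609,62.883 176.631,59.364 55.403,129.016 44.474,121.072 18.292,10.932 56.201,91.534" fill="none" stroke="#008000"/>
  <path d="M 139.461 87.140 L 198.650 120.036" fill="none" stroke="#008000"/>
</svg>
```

1 u = 1 mm; y_m = 137.656 − y.

[1] `<polyline>` open polyline, #008000→engrave S435 F1971: (122.609,74.773) → (176.631,78.292) → (55.403,8.640) → (44.474,16.584) → (18.292,126.724) → (56.201,46.122)

[2] `<path>` line segment, #008000→engrave S435 F1971: (139.461,50.516) → (198.650,17.620)

G21
G90
G00 X122.609 Y74.773
M3 S435
G1 X176.631 Y78.292 F1971
G1 X55.403 Y8.640
G1 X44.474 Y16.584
G1 X18.292 Y126.724
G1 X56.201 Y46.122
M5
G00 X139.461 Y50.516
M3 S435
G1 X198.650 Y17.620 F1971
M5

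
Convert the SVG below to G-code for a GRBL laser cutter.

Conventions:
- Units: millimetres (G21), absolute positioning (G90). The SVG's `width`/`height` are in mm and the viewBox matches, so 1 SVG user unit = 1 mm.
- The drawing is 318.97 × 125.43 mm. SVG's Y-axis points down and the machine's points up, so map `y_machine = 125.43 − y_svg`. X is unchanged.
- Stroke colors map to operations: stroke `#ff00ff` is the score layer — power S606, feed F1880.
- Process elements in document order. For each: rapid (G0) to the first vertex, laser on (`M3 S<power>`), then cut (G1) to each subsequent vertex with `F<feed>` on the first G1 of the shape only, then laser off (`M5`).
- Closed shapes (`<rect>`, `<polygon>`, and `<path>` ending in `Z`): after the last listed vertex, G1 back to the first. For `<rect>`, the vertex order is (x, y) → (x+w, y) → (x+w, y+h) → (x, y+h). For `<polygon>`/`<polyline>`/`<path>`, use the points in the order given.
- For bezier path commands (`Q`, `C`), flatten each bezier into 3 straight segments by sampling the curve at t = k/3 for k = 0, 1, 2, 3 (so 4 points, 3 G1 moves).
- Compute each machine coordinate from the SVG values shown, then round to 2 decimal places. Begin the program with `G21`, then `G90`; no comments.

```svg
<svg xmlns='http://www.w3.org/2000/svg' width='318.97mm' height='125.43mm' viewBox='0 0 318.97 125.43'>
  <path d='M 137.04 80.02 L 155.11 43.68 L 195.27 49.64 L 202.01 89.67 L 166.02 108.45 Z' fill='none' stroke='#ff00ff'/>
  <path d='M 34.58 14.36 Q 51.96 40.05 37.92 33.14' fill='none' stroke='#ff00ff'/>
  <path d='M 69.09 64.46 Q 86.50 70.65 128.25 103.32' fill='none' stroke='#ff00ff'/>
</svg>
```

Since the viewBox matches the mm dimensions, user units are millimetres directly. The only transform is the Y-flip y_m = 125.43 − y_svg.

Shape 1 is a regular polygon drawn with `<path>`. Its stroke #ff00ff means score at S606, F1880. After flipping Y the toolpath is (137.04,45.41) → (155.11,81.75) → (195.27,75.79) → (202.01,35.76) → (166.02,16.98) → (137.04,45.41), returning to the start.

Shape 2 is a quadratic bezier drawn with `<path>`. Its stroke #ff00ff means score at S606, F1880. After flipping Y the toolpath is (34.58,111.07) → (42.68,97.57) → (43.79,91.31) → (37.92,92.29).

Shape 3 is a quadratic bezier drawn with `<path>`. Its stroke #ff00ff means score at S606, F1880. After flipping Y the toolpath is (69.09,60.97) → (83.40,53.90) → (103.12,40.95) → (128.25,22.11).

G21
G90
G0 X137.04 Y45.41
M3 S606
G1 X155.11 Y81.75 F1880
G1 X195.27 Y75.79
G1 X202.01 Y35.76
G1 X166.02 Y16.98
G1 X137.04 Y45.41
M5
G0 X34.58 Y111.07
M3 S606
G1 X42.68 Y97.57 F1880
G1 X43.79 Y91.31
G1 X37.92 Y92.29
M5
G0 X69.09 Y60.97
M3 S606
G1 X83.40 Y53.90 F1880
G1 X103.12 Y40.95
G1 X128.25 Y22.11
M5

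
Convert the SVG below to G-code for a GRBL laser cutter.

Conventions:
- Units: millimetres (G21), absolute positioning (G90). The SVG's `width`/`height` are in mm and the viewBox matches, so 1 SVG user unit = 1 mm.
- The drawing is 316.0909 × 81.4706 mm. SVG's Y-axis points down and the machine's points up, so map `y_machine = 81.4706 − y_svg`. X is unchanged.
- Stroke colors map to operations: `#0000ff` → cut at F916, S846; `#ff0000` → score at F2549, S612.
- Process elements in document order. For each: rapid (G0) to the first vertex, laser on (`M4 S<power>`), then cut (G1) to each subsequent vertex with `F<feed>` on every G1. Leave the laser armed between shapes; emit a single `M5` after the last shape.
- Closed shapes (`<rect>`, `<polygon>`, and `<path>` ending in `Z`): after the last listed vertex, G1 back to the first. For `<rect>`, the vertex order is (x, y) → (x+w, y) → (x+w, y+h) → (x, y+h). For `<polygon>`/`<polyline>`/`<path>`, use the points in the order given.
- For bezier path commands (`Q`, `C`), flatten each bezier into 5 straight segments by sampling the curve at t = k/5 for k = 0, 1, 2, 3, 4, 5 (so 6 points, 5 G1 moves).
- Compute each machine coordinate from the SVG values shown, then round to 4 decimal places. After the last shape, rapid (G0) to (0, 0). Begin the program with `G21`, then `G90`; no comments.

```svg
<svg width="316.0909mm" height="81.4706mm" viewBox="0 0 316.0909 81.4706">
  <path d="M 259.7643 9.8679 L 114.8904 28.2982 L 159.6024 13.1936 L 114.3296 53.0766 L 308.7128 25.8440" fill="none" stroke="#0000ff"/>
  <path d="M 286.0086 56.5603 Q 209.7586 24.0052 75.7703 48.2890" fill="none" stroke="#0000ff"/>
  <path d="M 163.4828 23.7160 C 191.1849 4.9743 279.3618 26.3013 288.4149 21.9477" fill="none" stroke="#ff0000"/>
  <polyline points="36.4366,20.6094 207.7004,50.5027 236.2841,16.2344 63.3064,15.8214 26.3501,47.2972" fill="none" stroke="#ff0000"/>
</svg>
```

1 u = 1 mm; y_m = 81.4706 − y.

[1] `<path>` open polyline, #0000ff→cut S846 F916: (259.7643,71.6027) → (114.8904,53.1724) → (159.6024,68.2770) → (114.3296,28.3940) → (308.7128,55.6266)

[2] `<path>` quadratic bezier, #0000ff→cut S846 F916: (286.0086,24.9103) → (253.1991,35.6588) → (215.7705,41.8602) → (173.7228,43.5144) → (127.0561,40.6216) → (75.7703,33.1816)

[3] `<path>` cubic bezier, #ff0000→score S612 F2549: (163.4828,57.7546) → (186.2442,64.7174) → (216.8189,65.2196) → (248.5061,62.4173) → (274.6050,59.4664) → (288.4149,59.5229)

[4] `<polyline>` open polyline, #ff0000→score S612 F2549: (36.4366,60.8612) → (207.7004,30.9679) → (236.2841,65.2362) → (63.3064,65.6492) → (26.3501,34.1734)

G21
G90
G0 X259.7643 Y71.6027
M4 S846
G1 X114.8904 Y53.1724 F916
G1 X159.6024 Y68.2770 F916
G1 X114.3296 Y28.3940 F916
G1 X308.7128 Y55.6266 F916
G0 X286.0086 Y24.9103
M4 S846
G1 X253.1991 Y35.6588 F916
G1 X215.7705 Y41.8602 F916
G1 X173.7228 Y43.5144 F916
G1 X127.0561 Y40.6216 F916
G1 X75.7703 Y33.1816 F916
G0 X163.4828 Y57.7546
M4 S612
G1 X186.2442 Y64.7174 F2549
G1 X216.8189 Y65.2196 F2549
G1 X248.5061 Y62.4173 F2549
G1 X274.6050 Y59.4664 F2549
G1 X288.4149 Y59.5229 F2549
G0 X36.4366 Y60.8612
M4 S612
G1 X207.7004 Y30.9679 F2549
G1 X236.2841 Y65.2362 F2549
G1 X63.3064 Y65.6492 F2549
G1 X26.3501 Y34.1734 F2549
M5
G0 X0.0000 Y0.0000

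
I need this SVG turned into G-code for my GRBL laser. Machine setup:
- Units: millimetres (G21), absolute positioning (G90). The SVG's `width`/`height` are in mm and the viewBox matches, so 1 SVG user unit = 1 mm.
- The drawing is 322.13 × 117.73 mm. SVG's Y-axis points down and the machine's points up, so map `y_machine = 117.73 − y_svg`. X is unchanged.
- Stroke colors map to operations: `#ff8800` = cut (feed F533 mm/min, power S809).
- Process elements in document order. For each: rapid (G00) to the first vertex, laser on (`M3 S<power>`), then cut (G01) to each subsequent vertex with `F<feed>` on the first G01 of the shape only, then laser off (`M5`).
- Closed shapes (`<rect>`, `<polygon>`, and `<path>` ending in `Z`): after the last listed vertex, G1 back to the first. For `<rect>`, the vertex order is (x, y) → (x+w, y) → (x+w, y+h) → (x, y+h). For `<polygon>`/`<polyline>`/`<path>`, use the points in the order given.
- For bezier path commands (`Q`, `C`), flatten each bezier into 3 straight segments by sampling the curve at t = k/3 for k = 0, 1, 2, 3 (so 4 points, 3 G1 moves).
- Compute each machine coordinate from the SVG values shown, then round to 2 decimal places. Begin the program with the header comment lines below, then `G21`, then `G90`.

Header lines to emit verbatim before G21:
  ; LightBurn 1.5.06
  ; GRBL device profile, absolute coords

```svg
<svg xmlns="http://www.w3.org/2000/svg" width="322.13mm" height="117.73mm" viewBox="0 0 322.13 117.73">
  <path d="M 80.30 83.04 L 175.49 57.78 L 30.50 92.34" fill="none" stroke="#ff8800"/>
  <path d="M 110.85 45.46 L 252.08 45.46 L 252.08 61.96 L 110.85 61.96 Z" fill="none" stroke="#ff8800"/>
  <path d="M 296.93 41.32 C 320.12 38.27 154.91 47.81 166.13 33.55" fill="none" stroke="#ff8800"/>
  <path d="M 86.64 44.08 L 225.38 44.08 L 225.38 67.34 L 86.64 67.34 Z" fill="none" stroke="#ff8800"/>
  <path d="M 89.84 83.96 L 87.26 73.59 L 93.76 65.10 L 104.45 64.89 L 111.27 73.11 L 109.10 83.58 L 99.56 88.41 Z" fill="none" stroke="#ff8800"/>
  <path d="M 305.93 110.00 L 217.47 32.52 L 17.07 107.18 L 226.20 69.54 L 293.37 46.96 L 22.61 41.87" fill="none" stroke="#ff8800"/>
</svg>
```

1 u = 1 mm; y_m = 117.73 − y.

[1] `<path>` open polyline, #ff8800→cut S809 F533: (80.30,34.69) → (175.49,59.95) → (30.50,25.39)

[2] `<path>` rectangle, #ff8800→cut S809 F533: (110.85,72.27) → (252.08,72.27) → (252.08,55.77) → (110.85,55.77) → (110.85,72.27) (closed)

[3] `<path>` cubic bezier, #ff8800→cut S809 F533: (296.93,76.41) → (270.83,76.61) → (200.21,76.51) → (166.13,84.18)

[4] `<path>` rectangle, #ff8800→cut S809 F533: (86.64,73.65) → (225.38,73.65) → (225.38,50.39) → (86.64,50.39) → (86.64,73.65) (closed)

[5] `<path>` regular polygon, #ff8800→cut S809 F533: (89.84,33.77) → (87.26,44.14) → (93.76,52.63) → (104.45,52.84) → (111.27,44.62) → (109.10,34.15) → (99.56,29.32) → (89.84,33.77) (closed)

[6] `<path>` open polyline, #ff8800→cut S809 F533: (305.93,7.73) → (217.47,85.21) → (17.07,10.55) → (226.20,48.19) → (293.37,70.77) → (22.61,75.86)

; LightBurn 1.5.06
; GRBL device profile, absolute coords
G21
G90
G00 X80.30 Y34.69
M3 S809
G01 X175.49 Y59.95 F533
G01 X30.50 Y25.39
M5
G00 X110.85 Y72.27
M3 S809
G01 X252.08 Y72.27 F533
G01 X252.08 Y55.77
G01 X110.85 Y55.77
G01 X110.85 Y72.27
M5
G00 X296.93 Y76.41
M3 S809
G01 X270.83 Y76.61 F533
G01 X200.21 Y76.51
G01 X166.13 Y84.18
M5
G00 X86.64 Y73.65
M3 S809
G01 X225.38 Y73.65 F533
G01 X225.38 Y50.39
G01 X86.64 Y50.39
G01 X86.64 Y73.65
M5
G00 X89.84 Y33.77
M3 S809
G01 X87.26 Y44.14 F533
G01 X93.76 Y52.63
G01 X104.45 Y52.84
G01 X111.27 Y44.62
G01 X109.10 Y34.15
G01 X99.56 Y29.32
G01 X89.84 Y33.77
M5
G00 X305.93 Y7.73
M3 S809
G01 X217.47 Y85.21 F533
G01 X17.07 Y10.55
G01 X226.20 Y48.19
G01 X293.37 Y70.77
G01 X22.61 Y75.86
M5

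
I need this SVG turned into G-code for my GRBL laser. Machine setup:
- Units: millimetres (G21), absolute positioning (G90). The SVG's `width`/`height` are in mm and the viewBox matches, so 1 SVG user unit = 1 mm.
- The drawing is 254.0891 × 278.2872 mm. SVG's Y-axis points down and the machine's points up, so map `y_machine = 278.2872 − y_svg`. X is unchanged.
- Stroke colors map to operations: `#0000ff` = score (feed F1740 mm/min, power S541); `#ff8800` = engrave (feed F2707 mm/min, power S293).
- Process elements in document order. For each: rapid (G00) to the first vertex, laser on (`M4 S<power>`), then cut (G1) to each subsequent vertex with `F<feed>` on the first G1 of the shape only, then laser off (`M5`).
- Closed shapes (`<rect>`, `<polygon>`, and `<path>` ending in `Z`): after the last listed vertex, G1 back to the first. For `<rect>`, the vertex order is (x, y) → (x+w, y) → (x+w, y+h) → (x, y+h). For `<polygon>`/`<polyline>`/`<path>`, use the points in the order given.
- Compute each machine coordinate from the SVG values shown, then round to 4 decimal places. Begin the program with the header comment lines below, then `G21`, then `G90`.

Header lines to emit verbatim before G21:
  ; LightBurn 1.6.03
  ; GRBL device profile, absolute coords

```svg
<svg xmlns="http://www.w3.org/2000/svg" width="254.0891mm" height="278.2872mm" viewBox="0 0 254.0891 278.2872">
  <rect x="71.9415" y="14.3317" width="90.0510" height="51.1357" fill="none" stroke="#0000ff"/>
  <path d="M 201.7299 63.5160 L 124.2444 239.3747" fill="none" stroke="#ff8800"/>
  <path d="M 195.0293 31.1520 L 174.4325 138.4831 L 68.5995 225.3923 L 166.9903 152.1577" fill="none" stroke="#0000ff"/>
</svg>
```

viewBox `0 0 254.0891 278.2872` with mm width/height → 1 unit = 1 mm. Flip: y_m = 278.2872 − y_svg.

**Shape 1** — `<rect>` rectangle, stroke `#0000ff` → score (S541, F1740). Machine vertices: (71.9415,263.9555) → (161.9925,263.9555) → (161.9925,212.8198) → (71.9415,212.8198) → (71.9415,263.9555). Closed: final G1 returns to the first vertex.

**Shape 2** — `<path>` line segment, stroke `#ff8800` → engrave (S293, F2707). Machine vertices: (201.7299,214.7712) → (124.2444,38.9125). Open path.

**Shape 3** — `<path>` open polyline, stroke `#0000ff` → score (S541, F1740). Machine vertices: (195.0293,247.1352) → (174.4325,139.8041) → (68.5995,52.8949) → (166.9903,126.1295). Open path.

; LightBurn 1.6.03
; GRBL device profile, absolute coords
G21
G90
G00 X71.9415 Y263.9555
M4 S541
G1 X161.9925 Y263.9555 F1740
G1 X161.9925 Y212.8198
G1 X71.9415 Y212.8198
G1 X71.9415 Y263.9555
M5
G00 X201.7299 Y214.7712
M4 S293
G1 X124.2444 Y38.9125 F2707
M5
G00 X195.0293 Y247.1352
M4 S541
G1 X174.4325 Y139.8041 F1740
G1 X68.5995 Y52.8949
G1 X166.9903 Y126.1295
M5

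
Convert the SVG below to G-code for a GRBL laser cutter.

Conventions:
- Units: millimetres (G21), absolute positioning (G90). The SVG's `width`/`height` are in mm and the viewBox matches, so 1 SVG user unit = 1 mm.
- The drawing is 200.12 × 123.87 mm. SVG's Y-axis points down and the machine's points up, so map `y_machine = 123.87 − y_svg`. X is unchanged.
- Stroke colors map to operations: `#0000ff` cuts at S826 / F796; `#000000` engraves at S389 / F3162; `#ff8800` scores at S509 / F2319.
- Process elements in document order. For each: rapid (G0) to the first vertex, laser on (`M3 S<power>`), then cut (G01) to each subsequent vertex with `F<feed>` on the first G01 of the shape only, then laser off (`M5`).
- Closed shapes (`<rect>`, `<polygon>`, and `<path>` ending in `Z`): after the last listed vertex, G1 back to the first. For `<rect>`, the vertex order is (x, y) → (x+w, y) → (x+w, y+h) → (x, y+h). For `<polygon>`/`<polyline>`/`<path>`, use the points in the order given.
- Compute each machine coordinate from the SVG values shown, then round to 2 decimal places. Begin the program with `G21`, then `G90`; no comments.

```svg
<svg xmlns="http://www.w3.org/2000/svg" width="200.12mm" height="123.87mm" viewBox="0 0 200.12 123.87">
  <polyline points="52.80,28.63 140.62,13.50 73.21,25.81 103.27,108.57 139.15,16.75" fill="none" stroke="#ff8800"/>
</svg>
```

1 u = 1 mm; y_m = 123.87 − y.

[1] `<polyline>` open polyline, #ff8800→score S509 F2319: (52.80,95.24) → (140.62,110.37) → (73.21,98.06) → (103.27,15.30) → (139.15,107.12)

G21
G90
G0 X52.80 Y95.24
M3 S509
G01 X140.62 Y110.37 F2319
G01 X73.21 Y98.06
G01 X103.27 Y15.30
G01 X139.15 Y107.12
M5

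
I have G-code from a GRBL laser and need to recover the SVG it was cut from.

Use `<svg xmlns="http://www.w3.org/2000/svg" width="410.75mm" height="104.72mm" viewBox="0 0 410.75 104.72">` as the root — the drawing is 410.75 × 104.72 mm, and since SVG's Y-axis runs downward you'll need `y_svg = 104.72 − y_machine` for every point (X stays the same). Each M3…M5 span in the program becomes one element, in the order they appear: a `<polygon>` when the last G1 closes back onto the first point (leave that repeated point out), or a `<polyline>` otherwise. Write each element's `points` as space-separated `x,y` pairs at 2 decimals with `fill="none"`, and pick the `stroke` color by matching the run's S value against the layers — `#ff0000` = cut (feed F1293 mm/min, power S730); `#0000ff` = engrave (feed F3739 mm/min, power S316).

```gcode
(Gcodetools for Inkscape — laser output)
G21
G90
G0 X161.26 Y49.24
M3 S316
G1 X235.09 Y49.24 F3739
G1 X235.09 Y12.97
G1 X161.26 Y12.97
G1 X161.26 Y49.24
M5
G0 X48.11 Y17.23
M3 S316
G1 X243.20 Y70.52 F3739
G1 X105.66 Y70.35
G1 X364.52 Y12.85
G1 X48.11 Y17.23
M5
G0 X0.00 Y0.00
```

y_svg = 104.72 − y_m. Every run uses S316, so all elements get stroke `#0000ff` (engrave).

[1] closed run; points: 161.26,55.48 235.09,55.48 235.09,91.75 161.26,91.75

[2] closed run; points: 48.11,87.49 243.20,34.20 105.66,34.37 364.52,91.87

<svg xmlns="http://www.w3.org/2000/svg" width="410.75mm" height="104.72mm" viewBox="0 0 410.75 104.72">
  <polygon points="161.26,55.48 235.09,55.48 235.09,91.75 161.26,91.75" fill="none" stroke="#0000ff"/>
  <polygon points="48.11,87.49 243.20,34.20 105.66,34.37 364.52,91.87" fill="none" stroke="#0000ff"/>
</svg>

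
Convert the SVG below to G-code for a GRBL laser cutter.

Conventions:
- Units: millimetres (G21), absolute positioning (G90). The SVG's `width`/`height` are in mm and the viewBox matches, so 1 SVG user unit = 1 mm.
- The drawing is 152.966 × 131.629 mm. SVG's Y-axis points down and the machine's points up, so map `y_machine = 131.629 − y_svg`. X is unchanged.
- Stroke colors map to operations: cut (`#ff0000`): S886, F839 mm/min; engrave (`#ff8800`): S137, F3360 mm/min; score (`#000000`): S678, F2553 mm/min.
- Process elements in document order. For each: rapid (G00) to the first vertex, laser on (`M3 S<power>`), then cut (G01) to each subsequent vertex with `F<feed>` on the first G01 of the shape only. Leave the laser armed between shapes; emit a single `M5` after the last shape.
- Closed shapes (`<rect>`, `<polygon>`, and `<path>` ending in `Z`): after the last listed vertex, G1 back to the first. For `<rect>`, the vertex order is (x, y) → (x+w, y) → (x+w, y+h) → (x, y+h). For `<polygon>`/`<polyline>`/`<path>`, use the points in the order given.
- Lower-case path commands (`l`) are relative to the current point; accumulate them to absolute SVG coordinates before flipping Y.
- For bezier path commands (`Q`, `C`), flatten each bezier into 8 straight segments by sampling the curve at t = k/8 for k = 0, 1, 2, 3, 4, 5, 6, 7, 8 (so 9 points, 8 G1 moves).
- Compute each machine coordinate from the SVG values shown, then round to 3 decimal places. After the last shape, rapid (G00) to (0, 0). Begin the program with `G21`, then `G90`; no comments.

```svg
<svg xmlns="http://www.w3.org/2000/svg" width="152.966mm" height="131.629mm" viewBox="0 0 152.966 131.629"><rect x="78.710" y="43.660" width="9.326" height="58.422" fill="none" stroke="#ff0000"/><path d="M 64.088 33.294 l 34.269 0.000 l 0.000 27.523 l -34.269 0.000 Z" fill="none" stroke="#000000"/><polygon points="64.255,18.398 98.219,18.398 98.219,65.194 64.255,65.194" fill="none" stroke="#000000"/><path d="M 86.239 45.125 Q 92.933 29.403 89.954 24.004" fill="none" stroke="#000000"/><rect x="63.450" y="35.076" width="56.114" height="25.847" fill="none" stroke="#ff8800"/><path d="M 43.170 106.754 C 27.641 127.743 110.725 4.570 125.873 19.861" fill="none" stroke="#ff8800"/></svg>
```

G21
G90
G00 X78.710 Y87.969
M3 S886
G01 X88.036 Y87.969 F839
G01 X88.036 Y29.547
G01 X78.710 Y29.547
G01 X78.710 Y87.969
G00 X64.088 Y98.335
M3 S678
G01 X98.357 Y98.335 F2553
G01 X98.357 Y70.812
G01 X64.088 Y70.812
G01 X64.088 Y98.335
G00 X64.255 Y113.231
M3 S678
G01 X98.219 Y113.231 F2553
G01 X98.219 Y66.435
G01 X64.255 Y66.435
G01 X64.255 Y113.231
G00 X86.239 Y86.504
M3 S678
G01 X87.761 Y90.273 F2553
G01 X88.981 Y93.720
G01 X89.899 Y96.844
G01 X90.515 Y99.645
G01 X90.828 Y102.124
G01 X90.839 Y104.280
G01 X90.548 Y106.114
G01 X89.954 Y107.625
G00 X63.450 Y96.553
M3 S137
G01 X119.564 Y96.553 F3360
G01 X119.564 Y70.706
G01 X63.450 Y70.706
G01 X63.450 Y96.553
G00 X43.170 Y24.875
M3 S137
G01 X41.644 Y23.210 F3360
G01 X47.411 Y31.748
G01 X58.519 Y47.177
G01 X73.018 Y66.185
G01 X88.954 Y85.460
G01 X104.376 Y101.690
G01 X117.333 Y111.564
G01 X125.873 Y111.768
M5
G00 X0.000 Y0.000

1 u = 1 mm; y_m = 131.629 − y.

[1] `<rect>` rectangle, #ff0000→cut S886 F839: (78.710,87.969) → (88.036,87.969) → (88.036,29.547) → (78.710,29.547) → (78.710,87.969) (closed)

[2] `<path>` rectangle, #000000→score S678 F2553: (64.088,98.335) → (98.357,98.335) → (98.357,70.812) → (64.088,70.812) → (64.088,98.335) (closed)

[3] `<polygon>` rectangle, #000000→score S678 F2553: (64.255,113.231) → (98.219,113.231) → (98.219,66.435) → (64.255,66.435) → (64.255,113.231) (closed)

[4] `<path>` quadratic bezier, #000000→score S678 F2553: (86.239,86.504) → (87.761,90.273) → (88.981,93.720) → (89.899,96.844) → (90.515,99.645) → (90.828,102.124) → (90.839,104.280) → (90.548,106.114) → (89.954,107.625)

[5] `<rect>` rectangle, #ff8800→engrave S137 F3360: (63.450,96.553) → (119.564,96.553) → (119.564,70.706) → (63.450,70.706) → (63.450,96.553) (closed)

[6] `<path>` cubic bezier, #ff8800→engrave S137 F3360: (43.170,24.875) → (41.644,23.210) → (47.411,31.748) → (58.519,47.177) → (73.018,66.185) → (88.954,85.460) → (104.376,101.690) → (117.333,111.564) → (125.873,111.768)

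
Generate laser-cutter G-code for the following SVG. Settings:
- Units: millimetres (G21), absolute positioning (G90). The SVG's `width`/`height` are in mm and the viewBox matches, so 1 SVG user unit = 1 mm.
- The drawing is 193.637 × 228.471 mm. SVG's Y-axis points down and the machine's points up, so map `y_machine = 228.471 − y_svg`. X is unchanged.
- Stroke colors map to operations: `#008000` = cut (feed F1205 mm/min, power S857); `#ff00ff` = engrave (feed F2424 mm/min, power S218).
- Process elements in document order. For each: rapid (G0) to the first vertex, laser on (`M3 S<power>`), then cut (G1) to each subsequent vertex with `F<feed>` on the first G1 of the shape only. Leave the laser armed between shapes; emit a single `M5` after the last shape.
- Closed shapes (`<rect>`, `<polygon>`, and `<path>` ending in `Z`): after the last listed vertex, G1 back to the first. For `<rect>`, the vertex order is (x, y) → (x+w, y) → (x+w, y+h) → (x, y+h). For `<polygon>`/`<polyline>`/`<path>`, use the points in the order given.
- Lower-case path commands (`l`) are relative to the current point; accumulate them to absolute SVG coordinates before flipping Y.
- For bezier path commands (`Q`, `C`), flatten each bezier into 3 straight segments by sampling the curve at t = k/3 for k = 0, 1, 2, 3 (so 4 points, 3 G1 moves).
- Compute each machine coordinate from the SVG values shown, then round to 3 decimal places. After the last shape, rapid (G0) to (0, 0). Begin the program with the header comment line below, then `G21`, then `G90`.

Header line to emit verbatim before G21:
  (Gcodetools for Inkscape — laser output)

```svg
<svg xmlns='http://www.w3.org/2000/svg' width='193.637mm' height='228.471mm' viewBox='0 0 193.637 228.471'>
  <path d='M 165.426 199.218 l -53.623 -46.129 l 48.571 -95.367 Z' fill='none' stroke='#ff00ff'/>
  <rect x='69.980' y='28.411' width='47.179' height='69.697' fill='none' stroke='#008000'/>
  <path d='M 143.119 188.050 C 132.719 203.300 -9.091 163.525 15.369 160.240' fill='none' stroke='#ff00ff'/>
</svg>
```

(Gcodetools for Inkscape — laser output)
G21
G90
G0 X165.426 Y29.253
M3 S218
G1 X111.803 Y75.382 F2424
G1 X160.374 Y170.749
G1 X165.426 Y29.253
G0 X69.980 Y200.060
M3 S857
G1 X117.159 Y200.060 F1205
G1 X117.159 Y130.363
G1 X69.980 Y130.363
G1 X69.980 Y200.060
G0 X143.119 Y40.421
M3 S218
G1 X99.941 Y40.123 F2424
G1 X35.307 Y56.172
G1 X15.369 Y68.231
M5
G0 X0.000 Y0.000

1 u = 1 mm; y_m = 228.471 − y.

[1] `<path>` closed polygon, #ff00ff→engrave S218 F2424: (165.426,29.253) → (111.803,75.382) → (160.374,170.749) → (165.426,29.253) (closed)

[2] `<rect>` rectangle, #008000→cut S857 F1205: (69.980,200.060) → (117.159,200.060) → (117.159,130.363) → (69.980,130.363) → (69.980,200.060) (closed)

[3] `<path>` cubic bezier, #ff00ff→engrave S218 F2424: (143.119,40.421) → (99.941,40.123) → (35.307,56.172) → (15.369,68.231)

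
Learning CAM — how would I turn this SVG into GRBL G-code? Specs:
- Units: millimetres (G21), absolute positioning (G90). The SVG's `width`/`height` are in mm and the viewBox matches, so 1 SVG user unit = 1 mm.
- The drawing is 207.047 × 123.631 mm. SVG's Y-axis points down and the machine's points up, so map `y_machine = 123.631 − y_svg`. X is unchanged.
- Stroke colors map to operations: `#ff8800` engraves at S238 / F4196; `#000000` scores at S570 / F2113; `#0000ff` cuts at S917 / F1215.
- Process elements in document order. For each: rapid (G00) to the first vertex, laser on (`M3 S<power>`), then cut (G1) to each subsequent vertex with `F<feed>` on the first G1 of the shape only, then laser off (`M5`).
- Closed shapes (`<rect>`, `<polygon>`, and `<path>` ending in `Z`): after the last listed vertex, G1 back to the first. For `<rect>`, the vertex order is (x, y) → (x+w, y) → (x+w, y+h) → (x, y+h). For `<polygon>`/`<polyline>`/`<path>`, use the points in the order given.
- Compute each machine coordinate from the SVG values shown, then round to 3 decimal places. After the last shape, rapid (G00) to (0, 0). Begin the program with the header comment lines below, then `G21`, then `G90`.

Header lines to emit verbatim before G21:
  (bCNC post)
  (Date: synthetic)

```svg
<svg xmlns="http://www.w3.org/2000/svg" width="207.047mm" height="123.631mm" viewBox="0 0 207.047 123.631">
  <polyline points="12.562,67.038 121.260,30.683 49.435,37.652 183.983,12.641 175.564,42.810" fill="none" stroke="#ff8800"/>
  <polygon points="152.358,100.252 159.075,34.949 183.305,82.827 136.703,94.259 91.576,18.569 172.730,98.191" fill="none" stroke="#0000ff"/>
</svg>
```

1 u = 1 mm; y_m = 123.631 − y.

[1] `<polyline>` open polyline, #ff8800→engrave S238 F4196: (12.562,56.593) → (121.260,92.948) → (49.435,85.979) → (183.983,110.990) → (175.564,80.821)

[2] `<polygon>` closed polygon, #0000ff→cut S917 F1215: (152.358,23.379) → (159.075,88.682) → (183.305,40.804) → (136.703,29.372) → (91.576,105.062) → (172.730,25.440) → (152.358,23.379) (closed)

(bCNC post)
(Date: synthetic)
G21
G90
G00 X12.562 Y56.593
M3 S238
G1 X121.260 Y92.948 F4196
G1 X49.435 Y85.979
G1 X183.983 Y110.990
G1 X175.564 Y80.821
M5
G00 X152.358 Y23.379
M3 S917
G1 X159.075 Y88.682 F1215
G1 X183.305 Y40.804
G1 X136.703 Y29.372
G1 X91.576 Y105.062
G1 X172.730 Y25.440
G1 X152.358 Y23.379
M5
G00 X0.000 Y0.000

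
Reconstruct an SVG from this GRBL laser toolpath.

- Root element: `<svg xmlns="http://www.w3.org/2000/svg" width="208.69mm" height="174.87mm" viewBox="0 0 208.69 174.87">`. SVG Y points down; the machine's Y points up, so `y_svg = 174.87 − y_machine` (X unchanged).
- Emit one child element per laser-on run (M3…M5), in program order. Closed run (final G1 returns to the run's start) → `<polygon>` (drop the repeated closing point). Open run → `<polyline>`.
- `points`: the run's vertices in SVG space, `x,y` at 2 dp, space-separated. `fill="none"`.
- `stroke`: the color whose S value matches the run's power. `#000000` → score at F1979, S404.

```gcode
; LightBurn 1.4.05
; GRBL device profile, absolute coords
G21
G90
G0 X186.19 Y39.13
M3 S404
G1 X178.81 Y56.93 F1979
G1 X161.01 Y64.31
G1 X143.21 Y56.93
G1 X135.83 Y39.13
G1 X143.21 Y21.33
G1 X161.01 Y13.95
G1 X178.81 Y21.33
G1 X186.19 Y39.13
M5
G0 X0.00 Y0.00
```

<svg xmlns="http://www.w3.org/2000/svg" width="208.69mm" height="174.87mm" viewBox="0 0 208.69 174.87">
  <polygon points="186.19,135.74 178.81,117.94 161.01,110.56 143.21,117.94 135.83,135.74 143.21,153.54 161.01,160.92 178.81,153.54" fill="none" stroke="#000000"/>
</svg>

Each laser-on run becomes one SVG element. Flip Y back into SVG space with y_svg = 174.87 − y_machine. Every run uses S404, so all elements get stroke `#000000` (score).

Run 1: The run returns to its start, so emit a `<polygon>` with points (Y-flipped): 186.19,135.74 178.81,117.94 161.01,110.56 143.21,117.94 135.83,135.74 143.21,153.54 161.01,160.92 178.81,153.54.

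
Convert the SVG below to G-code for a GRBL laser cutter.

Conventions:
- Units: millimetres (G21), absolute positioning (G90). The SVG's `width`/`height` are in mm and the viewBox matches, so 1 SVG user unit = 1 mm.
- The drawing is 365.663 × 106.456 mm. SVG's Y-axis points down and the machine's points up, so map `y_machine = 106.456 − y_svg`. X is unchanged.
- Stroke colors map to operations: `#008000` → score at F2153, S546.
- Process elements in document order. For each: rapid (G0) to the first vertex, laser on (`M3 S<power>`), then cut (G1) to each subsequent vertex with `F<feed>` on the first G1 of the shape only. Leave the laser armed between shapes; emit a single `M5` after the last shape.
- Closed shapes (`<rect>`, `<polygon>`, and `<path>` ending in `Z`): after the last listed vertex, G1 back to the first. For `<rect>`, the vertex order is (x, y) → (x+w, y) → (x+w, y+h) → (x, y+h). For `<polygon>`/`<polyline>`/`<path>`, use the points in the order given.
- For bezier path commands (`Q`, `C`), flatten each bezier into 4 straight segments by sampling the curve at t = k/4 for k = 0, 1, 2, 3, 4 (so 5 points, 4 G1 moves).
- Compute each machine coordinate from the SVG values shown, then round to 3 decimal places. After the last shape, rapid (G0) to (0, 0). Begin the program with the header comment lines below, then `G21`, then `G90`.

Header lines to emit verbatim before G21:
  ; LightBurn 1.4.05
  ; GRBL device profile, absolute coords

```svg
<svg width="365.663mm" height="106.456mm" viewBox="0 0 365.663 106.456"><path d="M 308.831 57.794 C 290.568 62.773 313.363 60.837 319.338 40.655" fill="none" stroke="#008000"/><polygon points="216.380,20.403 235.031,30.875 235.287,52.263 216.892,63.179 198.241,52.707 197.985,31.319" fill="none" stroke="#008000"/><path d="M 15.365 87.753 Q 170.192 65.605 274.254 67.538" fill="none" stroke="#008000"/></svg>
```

; LightBurn 1.4.05
; GRBL device profile, absolute coords
G21
G90
G0 X308.831 Y48.662
M3 S546
G1 X301.928 Y46.401 F2153
G1 X304.995 Y47.796
G1 X312.607 Y53.909
G1 X319.338 Y65.801
G0 X216.380 Y86.053
M3 S546
G1 X235.031 Y75.581 F2153
G1 X235.287 Y54.193
G1 X216.892 Y43.277
G1 X198.241 Y53.749
G1 X197.985 Y75.137
G1 X216.380 Y86.053
G0 X15.365 Y18.703
M3 S546
G1 X89.606 Y28.272 F2153
G1 X157.501 Y34.831
G1 X219.050 Y38.379
G1 X274.254 Y38.918
M5
G0 X0.000 Y0.000

1 u = 1 mm; y_m = 106.456 − y.

[1] `<path>` cubic bezier, #008000→score S546 F2153: (308.831,48.662) → (301.928,46.401) → (304.995,47.796) → (312.607,53.909) → (319.338,65.801)

[2] `<polygon>` regular polygon, #008000→score S546 F2153: (216.380,86.053) → (235.031,75.581) → (235.287,54.193) → (216.892,43.277) → (198.241,53.749) → (197.985,75.137) → (216.380,86.053) (closed)

[3] `<path>` quadratic bezier, #008000→score S546 F2153: (15.365,18.703) → (89.606,28.272) → (157.501,34.831) → (219.050,38.379) → (274.254,38.918)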